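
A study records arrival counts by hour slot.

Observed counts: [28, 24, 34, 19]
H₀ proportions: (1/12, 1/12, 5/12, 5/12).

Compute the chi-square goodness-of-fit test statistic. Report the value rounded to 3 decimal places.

n = 105; E_i = n·p_i = [8.75, 8.75, 43.75, 43.75]
χ² = (28−8.75)²/8.75 + (24−8.75)²/8.75 + (34−43.75)²/43.75 + (19−43.75)²/43.75 = 85.1029
df = 3

test statistic = 85.103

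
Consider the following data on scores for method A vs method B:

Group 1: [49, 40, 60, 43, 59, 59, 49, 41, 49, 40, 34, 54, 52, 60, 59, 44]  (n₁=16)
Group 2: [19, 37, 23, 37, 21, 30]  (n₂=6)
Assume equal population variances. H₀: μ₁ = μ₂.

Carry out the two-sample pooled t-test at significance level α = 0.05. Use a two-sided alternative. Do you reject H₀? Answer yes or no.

reject H₀: yes

x̄₁=49.500, s₁=8.501, n₁=16
x̄₂=27.833, s₂=8.010, n₂=6
s_p² = [15·8.501² + 5·8.010²]/20 = 70.2417
SE = √(s_p²·(1/16+1/6)) = 4.0121
t = (49.500−27.833)/4.0121 = 5.4003
df = 20
p-value (two-sided) = 0.00003
At α=0.05: p < α → reject H₀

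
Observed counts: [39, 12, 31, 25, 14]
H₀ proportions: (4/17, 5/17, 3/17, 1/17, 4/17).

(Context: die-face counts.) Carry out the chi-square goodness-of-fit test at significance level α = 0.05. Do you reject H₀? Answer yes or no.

n = 121; E_i = n·p_i = [28.47, 35.59, 21.35, 7.12, 28.47]
χ² = (39−28.47)²/28.47 + (12−35.59)²/35.59 + (31−21.35)²/21.35 + (25−7.12)²/7.12 + (14−28.47)²/28.47 = 76.1696
df = 4
p-value (upper-tail) = 0.00000
At α=0.05: p < α → reject H₀

reject H₀: yes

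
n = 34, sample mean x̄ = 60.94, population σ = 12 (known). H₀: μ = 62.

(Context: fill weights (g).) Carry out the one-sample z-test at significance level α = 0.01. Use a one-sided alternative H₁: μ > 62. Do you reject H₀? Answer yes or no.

reject H₀: no

SE = σ/√n = 12/√34 = 2.0580
z = (x̄−μ₀)/SE = (60.94−62)/2.0580 = -0.5151
p-value (one-sided, H₁ greater) = 0.69675
At α=0.01: p ≥ α → fail to reject H₀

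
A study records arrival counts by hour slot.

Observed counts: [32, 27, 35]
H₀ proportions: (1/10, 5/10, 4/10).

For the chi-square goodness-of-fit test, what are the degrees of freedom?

df = k − 1 = 3 − 1 = 2

degrees of freedom = 2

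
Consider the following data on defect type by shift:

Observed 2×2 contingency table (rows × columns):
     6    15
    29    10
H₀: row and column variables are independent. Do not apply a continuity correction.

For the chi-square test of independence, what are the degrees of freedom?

df = (r−1)(c−1) = (2−1)·(2−1) = 1

degrees of freedom = 1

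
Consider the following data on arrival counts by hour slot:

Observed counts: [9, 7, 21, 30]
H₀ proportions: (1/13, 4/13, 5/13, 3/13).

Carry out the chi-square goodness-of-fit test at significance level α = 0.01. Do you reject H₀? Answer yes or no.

n = 67; E_i = n·p_i = [5.15, 20.62, 25.77, 15.46]
χ² = (9−5.15)²/5.15 + (7−20.62)²/20.62 + (21−25.77)²/25.77 + (30−15.46)²/15.46 = 26.4157
df = 3
p-value (upper-tail) = 0.00001
At α=0.01: p < α → reject H₀

reject H₀: yes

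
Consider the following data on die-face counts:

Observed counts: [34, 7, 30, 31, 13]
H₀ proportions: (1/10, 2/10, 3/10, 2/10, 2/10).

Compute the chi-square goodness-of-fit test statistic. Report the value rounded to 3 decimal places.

n = 115; E_i = n·p_i = [11.50, 23.00, 34.50, 23.00, 23.00]
χ² = (34−11.50)²/11.50 + (7−23.00)²/23.00 + (30−34.50)²/34.50 + (31−23.00)²/23.00 + (13−23.00)²/23.00 = 62.8696
df = 4

test statistic = 62.870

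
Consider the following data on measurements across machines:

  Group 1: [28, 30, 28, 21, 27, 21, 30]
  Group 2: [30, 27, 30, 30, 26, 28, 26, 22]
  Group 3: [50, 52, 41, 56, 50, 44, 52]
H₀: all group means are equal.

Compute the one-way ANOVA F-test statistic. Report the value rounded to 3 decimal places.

test statistic = 75.362

Group means [26.43, 27.38, 49.29], grand mean 34.045
SSB = Σnᵢ(x̄ᵢ−x̄)² = 2387.937; SSW = ΣΣ(x−x̄ᵢ)² = 301.018
MSB = 2387.937/2 = 1193.9683; MSW = 301.018/19 = 15.8430
F = MSB/MSW = 75.3623
df = (2, 19)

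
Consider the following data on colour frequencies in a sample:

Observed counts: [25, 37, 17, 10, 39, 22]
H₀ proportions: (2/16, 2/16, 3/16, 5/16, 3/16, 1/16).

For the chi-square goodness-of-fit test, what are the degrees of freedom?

df = k − 1 = 6 − 1 = 5

degrees of freedom = 5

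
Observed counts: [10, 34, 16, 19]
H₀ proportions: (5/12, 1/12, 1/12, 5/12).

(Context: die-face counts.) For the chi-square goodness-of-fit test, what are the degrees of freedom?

df = k − 1 = 4 − 1 = 3

degrees of freedom = 3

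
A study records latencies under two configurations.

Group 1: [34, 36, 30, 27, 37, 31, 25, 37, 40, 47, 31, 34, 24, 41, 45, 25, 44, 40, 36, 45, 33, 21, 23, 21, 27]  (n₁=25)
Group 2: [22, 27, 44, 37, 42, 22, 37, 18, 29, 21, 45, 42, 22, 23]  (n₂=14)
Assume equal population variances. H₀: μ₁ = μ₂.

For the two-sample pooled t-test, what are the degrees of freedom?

degrees of freedom = 37

df = n₁ + n₂ − 2 = 25 + 14 − 2 = 37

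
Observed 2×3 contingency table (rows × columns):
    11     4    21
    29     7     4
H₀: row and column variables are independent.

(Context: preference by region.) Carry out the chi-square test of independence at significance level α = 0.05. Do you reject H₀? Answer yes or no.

Row totals [36, 40], col totals [40, 11, 25], n=76
χ² = (11−18.95)²/18.95 + (4−5.21)²/5.21 + (21−11.84)²/11.84 + (29−21.05)²/21.05 + (7−5.79)²/5.79 + (4−13.16)²/13.16 = 20.3240
df = 2
p-value (upper-tail) = 0.00004
At α=0.05: p < α → reject H₀

reject H₀: yes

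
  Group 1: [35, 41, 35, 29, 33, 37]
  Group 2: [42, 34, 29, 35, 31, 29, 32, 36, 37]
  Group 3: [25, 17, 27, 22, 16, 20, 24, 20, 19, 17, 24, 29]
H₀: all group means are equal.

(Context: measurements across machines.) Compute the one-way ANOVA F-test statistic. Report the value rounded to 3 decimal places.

test statistic = 31.166

Group means [35.00, 33.89, 21.67], grand mean 28.704
SSB = Σnᵢ(x̄ᵢ−x̄)² = 1074.074; SSW = ΣΣ(x−x̄ᵢ)² = 413.556
MSB = 1074.074/2 = 537.0370; MSW = 413.556/24 = 17.2315
F = MSB/MSW = 31.1660
df = (2, 24)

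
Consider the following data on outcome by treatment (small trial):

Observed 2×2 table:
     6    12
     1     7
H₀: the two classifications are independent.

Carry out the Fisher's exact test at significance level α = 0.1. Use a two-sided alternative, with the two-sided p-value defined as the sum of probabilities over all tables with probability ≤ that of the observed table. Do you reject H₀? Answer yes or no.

Margins: r₁=18, r₂=8, c₁=7, c₂=19, n=26
p_obs = C(18,6)·C(8,1)/C(26,7); sum pmf over tables with pmf ≤ p_obs
p-value (two-sided) = 0.37479
At α=0.1: p ≥ α → fail to reject H₀

reject H₀: no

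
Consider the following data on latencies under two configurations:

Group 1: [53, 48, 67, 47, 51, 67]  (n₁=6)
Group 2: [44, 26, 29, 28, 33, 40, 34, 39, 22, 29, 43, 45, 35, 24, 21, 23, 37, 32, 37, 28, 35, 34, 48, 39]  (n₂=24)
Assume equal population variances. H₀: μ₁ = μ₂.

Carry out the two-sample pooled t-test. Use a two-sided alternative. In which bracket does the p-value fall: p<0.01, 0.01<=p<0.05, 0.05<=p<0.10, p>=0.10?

p-value bracket: p<0.01

x̄₁=55.500, s₁=9.160, n₁=6
x̄₂=33.542, s₂=7.587, n₂=24
s_p² = [5·9.160² + 23·7.587²]/28 = 62.2664
SE = √(s_p²·(1/6+1/24)) = 3.6017
t = (55.500−33.542)/3.6017 = 6.0967
df = 28
p-value (two-sided) = 0.00000
→ bracket: p<0.01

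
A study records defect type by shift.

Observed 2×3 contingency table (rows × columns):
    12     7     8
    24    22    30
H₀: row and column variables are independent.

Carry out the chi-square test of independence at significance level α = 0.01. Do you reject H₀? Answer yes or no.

Row totals [27, 76], col totals [36, 29, 38], n=103
χ² = (12−9.44)²/9.44 + (7−7.60)²/7.60 + (8−9.96)²/9.96 + (24−26.56)²/26.56 + (22−21.40)²/21.40 + (30−28.04)²/28.04 = 1.5314
df = 2
p-value (upper-tail) = 0.46502
At α=0.01: p ≥ α → fail to reject H₀

reject H₀: no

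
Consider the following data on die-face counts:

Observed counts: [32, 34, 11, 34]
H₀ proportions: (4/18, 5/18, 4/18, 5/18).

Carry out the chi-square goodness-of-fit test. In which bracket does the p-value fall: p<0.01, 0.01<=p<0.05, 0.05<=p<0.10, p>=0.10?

n = 111; E_i = n·p_i = [24.67, 30.83, 24.67, 30.83]
χ² = (32−24.67)²/24.67 + (34−30.83)²/30.83 + (11−24.67)²/24.67 + (34−30.83)²/30.83 = 10.4027
df = 3
p-value (upper-tail) = 0.01544
→ bracket: 0.01<=p<0.05

p-value bracket: 0.01<=p<0.05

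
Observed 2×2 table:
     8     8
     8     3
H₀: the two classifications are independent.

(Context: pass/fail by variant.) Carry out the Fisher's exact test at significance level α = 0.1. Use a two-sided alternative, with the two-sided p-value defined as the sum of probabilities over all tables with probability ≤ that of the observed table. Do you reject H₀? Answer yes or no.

reject H₀: no

Margins: r₁=16, r₂=11, c₁=16, c₂=11, n=27
p_obs = C(16,8)·C(11,8)/C(27,16); sum pmf over tables with pmf ≤ p_obs
p-value (two-sided) = 0.42668
At α=0.1: p ≥ α → fail to reject H₀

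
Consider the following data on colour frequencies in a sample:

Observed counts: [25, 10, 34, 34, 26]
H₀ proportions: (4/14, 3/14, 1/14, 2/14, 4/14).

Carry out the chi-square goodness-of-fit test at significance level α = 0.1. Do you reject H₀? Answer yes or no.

n = 129; E_i = n·p_i = [36.86, 27.64, 9.21, 18.43, 36.86]
χ² = (25−36.86)²/36.86 + (10−27.64)²/27.64 + (34−9.21)²/9.21 + (34−18.43)²/18.43 + (26−36.86)²/36.86 = 98.1021
df = 4
p-value (upper-tail) = 0.00000
At α=0.1: p < α → reject H₀

reject H₀: yes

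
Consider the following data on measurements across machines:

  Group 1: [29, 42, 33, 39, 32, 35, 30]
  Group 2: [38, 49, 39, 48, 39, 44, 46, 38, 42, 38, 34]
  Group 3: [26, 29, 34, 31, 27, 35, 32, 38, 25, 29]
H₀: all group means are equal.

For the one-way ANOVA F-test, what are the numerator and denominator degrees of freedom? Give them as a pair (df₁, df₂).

degrees of freedom = [2, 25]

k = 3 groups, N = 28 total
df = (k−1, N−k) = (3−1, 28−3) = (2, 25)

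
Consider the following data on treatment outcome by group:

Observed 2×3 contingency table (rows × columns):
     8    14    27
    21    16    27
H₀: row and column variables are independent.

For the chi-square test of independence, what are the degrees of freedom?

degrees of freedom = 2

df = (r−1)(c−1) = (2−1)·(3−1) = 2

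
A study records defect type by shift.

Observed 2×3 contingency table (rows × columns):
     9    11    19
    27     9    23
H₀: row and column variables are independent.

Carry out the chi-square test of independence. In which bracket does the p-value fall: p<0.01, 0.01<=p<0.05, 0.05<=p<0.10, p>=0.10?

Row totals [39, 59], col totals [36, 20, 42], n=98
χ² = (9−14.33)²/14.33 + (11−7.96)²/7.96 + (19−16.71)²/16.71 + (27−21.67)²/21.67 + (9−12.04)²/12.04 + (23−25.29)²/25.29 = 5.7383
df = 2
p-value (upper-tail) = 0.05675
→ bracket: 0.05<=p<0.10

p-value bracket: 0.05<=p<0.10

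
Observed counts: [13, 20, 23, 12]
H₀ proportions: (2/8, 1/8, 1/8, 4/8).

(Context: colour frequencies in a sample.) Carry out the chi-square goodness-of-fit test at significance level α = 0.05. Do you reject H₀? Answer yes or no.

n = 68; E_i = n·p_i = [17.00, 8.50, 8.50, 34.00]
χ² = (13−17.00)²/17.00 + (20−8.50)²/8.50 + (23−8.50)²/8.50 + (12−34.00)²/34.00 = 55.4706
df = 3
p-value (upper-tail) = 0.00000
At α=0.05: p < α → reject H₀

reject H₀: yes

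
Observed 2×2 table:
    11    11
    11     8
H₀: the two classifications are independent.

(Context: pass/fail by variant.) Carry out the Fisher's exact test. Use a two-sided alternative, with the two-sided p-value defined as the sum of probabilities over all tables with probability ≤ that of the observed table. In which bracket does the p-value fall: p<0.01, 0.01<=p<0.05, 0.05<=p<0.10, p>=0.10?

p-value bracket: p>=0.10

Margins: r₁=22, r₂=19, c₁=22, c₂=19, n=41
p_obs = C(22,11)·C(19,11)/C(41,22); sum pmf over tables with pmf ≤ p_obs
p-value (two-sided) = 0.75584
→ bracket: p>=0.10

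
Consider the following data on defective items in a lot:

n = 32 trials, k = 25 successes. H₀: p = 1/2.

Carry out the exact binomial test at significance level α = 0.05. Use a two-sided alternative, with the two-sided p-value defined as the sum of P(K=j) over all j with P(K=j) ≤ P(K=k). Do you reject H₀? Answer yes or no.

Exact binomial: n=32, k=25, p₀=1/2=0.5000
P(X=j) = C(n,j)·p₀^j·(1−p₀)^(n−j); p = Σ P(X=j) over j with P(X=j) ≤ P(X=25)
p-value (two-sided) = 0.00210
At α=0.05: p < α → reject H₀

reject H₀: yes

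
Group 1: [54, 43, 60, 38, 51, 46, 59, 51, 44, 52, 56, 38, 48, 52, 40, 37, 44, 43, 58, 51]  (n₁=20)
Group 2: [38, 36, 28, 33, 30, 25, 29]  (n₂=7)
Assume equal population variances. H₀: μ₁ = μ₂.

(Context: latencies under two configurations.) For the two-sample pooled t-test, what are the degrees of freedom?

degrees of freedom = 25

df = n₁ + n₂ − 2 = 20 + 7 − 2 = 25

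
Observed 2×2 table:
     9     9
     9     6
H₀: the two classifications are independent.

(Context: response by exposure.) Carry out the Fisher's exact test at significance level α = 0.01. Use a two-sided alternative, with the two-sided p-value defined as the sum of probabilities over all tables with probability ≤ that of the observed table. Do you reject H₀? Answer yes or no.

reject H₀: no

Margins: r₁=18, r₂=15, c₁=18, c₂=15, n=33
p_obs = C(18,9)·C(15,9)/C(33,18); sum pmf over tables with pmf ≤ p_obs
p-value (two-sided) = 0.72851
At α=0.01: p ≥ α → fail to reject H₀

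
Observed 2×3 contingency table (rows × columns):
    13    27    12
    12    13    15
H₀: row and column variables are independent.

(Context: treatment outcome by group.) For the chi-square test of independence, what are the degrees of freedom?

degrees of freedom = 2

df = (r−1)(c−1) = (2−1)·(3−1) = 2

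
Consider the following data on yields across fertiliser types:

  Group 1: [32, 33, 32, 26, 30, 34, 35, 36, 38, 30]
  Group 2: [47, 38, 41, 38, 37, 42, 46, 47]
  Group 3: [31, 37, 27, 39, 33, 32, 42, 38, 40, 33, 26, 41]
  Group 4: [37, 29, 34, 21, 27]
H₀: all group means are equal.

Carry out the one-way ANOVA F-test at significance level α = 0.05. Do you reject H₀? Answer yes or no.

Group means [32.60, 42.00, 34.92, 29.60], grand mean 35.114
SSB = Σnᵢ(x̄ᵢ−x̄)² = 595.026; SSW = ΣΣ(x−x̄ᵢ)² = 702.517
MSB = 595.026/3 = 198.3421; MSW = 702.517/31 = 22.6618
F = MSB/MSW = 8.7523
df = (3, 31)
p-value (upper-tail) = 0.00024
At α=0.05: p < α → reject H₀

reject H₀: yes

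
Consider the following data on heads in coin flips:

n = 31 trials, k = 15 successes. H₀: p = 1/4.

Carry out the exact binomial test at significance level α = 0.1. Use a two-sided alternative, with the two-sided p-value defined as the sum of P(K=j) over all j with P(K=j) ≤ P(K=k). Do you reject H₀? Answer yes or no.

reject H₀: yes

Exact binomial: n=31, k=15, p₀=1/4=0.2500
P(X=j) = C(n,j)·p₀^j·(1−p₀)^(n−j); p = Σ P(X=j) over j with P(X=j) ≤ P(X=15)
p-value (two-sided) = 0.00562
At α=0.1: p < α → reject H₀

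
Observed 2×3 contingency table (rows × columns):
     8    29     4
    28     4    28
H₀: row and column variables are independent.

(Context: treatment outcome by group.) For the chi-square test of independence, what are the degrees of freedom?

degrees of freedom = 2

df = (r−1)(c−1) = (2−1)·(3−1) = 2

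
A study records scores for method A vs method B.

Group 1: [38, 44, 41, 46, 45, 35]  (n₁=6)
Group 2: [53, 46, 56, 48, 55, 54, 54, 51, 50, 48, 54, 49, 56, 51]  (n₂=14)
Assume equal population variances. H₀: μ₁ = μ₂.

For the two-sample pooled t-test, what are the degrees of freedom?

df = n₁ + n₂ − 2 = 6 + 14 − 2 = 18

degrees of freedom = 18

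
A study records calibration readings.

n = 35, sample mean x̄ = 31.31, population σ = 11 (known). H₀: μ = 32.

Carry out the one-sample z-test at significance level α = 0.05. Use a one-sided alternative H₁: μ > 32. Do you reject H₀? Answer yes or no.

SE = σ/√n = 11/√35 = 1.8593
z = (x̄−μ₀)/SE = (31.31−32)/1.8593 = -0.3711
p-value (one-sided, H₁ greater) = 0.64472
At α=0.05: p ≥ α → fail to reject H₀

reject H₀: no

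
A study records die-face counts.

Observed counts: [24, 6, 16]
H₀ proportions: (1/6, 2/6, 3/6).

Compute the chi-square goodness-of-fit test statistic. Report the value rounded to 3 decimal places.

n = 46; E_i = n·p_i = [7.67, 15.33, 23.00]
χ² = (24−7.67)²/7.67 + (6−15.33)²/15.33 + (16−23.00)²/23.00 = 42.6087
df = 2

test statistic = 42.609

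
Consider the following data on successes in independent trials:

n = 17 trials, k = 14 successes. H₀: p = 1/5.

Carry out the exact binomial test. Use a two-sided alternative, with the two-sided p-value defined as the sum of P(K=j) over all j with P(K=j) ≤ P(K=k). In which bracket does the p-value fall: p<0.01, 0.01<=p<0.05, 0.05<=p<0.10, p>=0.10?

p-value bracket: p<0.01

Exact binomial: n=17, k=14, p₀=1/5=0.2000
P(X=j) = C(n,j)·p₀^j·(1−p₀)^(n−j); p = Σ P(X=j) over j with P(X=j) ≤ P(X=14)
p-value (two-sided) = 0.00000
→ bracket: p<0.01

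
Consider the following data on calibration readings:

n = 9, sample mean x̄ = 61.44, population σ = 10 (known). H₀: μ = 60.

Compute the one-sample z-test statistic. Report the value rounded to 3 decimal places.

SE = σ/√n = 10/√9 = 3.3333
z = (x̄−μ₀)/SE = (61.44−60)/3.3333 = 0.4320

test statistic = 0.432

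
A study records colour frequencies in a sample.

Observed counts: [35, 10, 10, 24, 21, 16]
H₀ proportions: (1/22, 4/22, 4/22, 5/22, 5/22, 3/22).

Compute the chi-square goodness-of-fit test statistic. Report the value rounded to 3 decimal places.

test statistic = 180.570

n = 116; E_i = n·p_i = [5.27, 21.09, 21.09, 26.36, 26.36, 15.82]
χ² = (35−5.27)²/5.27 + (10−21.09)²/21.09 + (10−21.09)²/21.09 + (24−26.36)²/26.36 + (21−26.36)²/26.36 + (16−15.82)²/15.82 = 180.5701
df = 5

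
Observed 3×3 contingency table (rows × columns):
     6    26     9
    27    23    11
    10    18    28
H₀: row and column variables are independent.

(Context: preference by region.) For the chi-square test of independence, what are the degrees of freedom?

degrees of freedom = 4

df = (r−1)(c−1) = (3−1)·(3−1) = 4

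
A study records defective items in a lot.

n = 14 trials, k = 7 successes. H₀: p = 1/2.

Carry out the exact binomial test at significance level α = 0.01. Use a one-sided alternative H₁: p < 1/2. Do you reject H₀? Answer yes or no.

reject H₀: no

Exact binomial: n=14, k=7, p₀=1/2=0.5000
P(X≤7) from Σ C(n,i)·p₀^i·(1−p₀)^(n−i)
p-value (one-sided, H₁ less) = 0.60474
At α=0.01: p ≥ α → fail to reject H₀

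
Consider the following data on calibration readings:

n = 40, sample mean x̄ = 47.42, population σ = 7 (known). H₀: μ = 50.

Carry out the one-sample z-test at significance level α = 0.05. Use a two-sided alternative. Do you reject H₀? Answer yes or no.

reject H₀: yes

SE = σ/√n = 7/√40 = 1.1068
z = (x̄−μ₀)/SE = (47.42−50)/1.1068 = -2.3311
p-value (two-sided) = 0.01975
At α=0.05: p < α → reject H₀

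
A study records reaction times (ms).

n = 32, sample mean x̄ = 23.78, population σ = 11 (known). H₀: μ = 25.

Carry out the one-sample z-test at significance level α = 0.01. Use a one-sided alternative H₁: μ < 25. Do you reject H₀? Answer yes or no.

SE = σ/√n = 11/√32 = 1.9445
z = (x̄−μ₀)/SE = (23.78−25)/1.9445 = -0.6274
p-value (one-sided, H₁ less) = 0.26520
At α=0.01: p ≥ α → fail to reject H₀

reject H₀: no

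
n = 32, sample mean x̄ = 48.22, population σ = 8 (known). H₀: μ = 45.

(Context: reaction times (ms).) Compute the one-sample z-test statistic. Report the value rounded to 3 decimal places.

test statistic = 2.277

SE = σ/√n = 8/√32 = 1.4142
z = (x̄−μ₀)/SE = (48.22−45)/1.4142 = 2.2769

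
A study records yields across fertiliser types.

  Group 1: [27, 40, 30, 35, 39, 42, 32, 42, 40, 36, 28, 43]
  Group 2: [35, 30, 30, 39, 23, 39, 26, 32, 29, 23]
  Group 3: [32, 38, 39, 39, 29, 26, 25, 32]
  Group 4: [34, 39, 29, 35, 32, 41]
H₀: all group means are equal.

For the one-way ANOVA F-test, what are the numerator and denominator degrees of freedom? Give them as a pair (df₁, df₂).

degrees of freedom = [3, 32]

k = 4 groups, N = 36 total
df = (k−1, N−k) = (4−1, 36−4) = (3, 32)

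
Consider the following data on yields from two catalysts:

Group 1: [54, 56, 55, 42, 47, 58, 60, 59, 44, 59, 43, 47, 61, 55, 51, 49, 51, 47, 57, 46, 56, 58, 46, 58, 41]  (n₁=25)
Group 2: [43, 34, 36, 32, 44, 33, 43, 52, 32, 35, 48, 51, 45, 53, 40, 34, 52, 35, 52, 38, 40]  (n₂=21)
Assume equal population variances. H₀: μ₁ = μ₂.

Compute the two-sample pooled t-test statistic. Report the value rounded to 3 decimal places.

test statistic = 5.161

x̄₁=52.000, s₁=6.305, n₁=25
x̄₂=41.524, s₂=7.467, n₂=21
s_p² = [24·6.305² + 20·7.467²]/44 = 47.0281
SE = √(s_p²·(1/25+1/21)) = 2.0299
t = (52.000−41.524)/2.0299 = 5.1609
df = 44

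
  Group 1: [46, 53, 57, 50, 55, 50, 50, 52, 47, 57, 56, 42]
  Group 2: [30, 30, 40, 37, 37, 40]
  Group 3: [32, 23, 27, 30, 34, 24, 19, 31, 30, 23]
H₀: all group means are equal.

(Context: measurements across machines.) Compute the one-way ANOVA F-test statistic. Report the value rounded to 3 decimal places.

test statistic = 72.200

Group means [51.25, 35.67, 27.30], grand mean 39.357
SSB = Σnᵢ(x̄ᵢ−x̄)² = 3232.745; SSW = ΣΣ(x−x̄ᵢ)² = 559.683
MSB = 3232.745/2 = 1616.3726; MSW = 559.683/25 = 22.3873
F = MSB/MSW = 72.2003
df = (2, 25)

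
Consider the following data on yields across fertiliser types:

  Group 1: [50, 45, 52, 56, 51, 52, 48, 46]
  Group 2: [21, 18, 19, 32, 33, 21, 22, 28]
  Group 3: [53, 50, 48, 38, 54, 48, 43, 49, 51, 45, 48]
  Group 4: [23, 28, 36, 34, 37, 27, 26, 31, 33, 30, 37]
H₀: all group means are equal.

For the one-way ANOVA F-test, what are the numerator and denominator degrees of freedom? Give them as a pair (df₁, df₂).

degrees of freedom = [3, 34]

k = 4 groups, N = 38 total
df = (k−1, N−k) = (4−1, 38−4) = (3, 34)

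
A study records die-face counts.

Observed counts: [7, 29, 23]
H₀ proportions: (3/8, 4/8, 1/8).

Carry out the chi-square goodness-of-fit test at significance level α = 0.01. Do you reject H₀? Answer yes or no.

n = 59; E_i = n·p_i = [22.12, 29.50, 7.38]
χ² = (7−22.12)²/22.12 + (29−29.50)²/29.50 + (23−7.38)²/7.38 = 43.4520
df = 2
p-value (upper-tail) = 0.00000
At α=0.01: p < α → reject H₀

reject H₀: yes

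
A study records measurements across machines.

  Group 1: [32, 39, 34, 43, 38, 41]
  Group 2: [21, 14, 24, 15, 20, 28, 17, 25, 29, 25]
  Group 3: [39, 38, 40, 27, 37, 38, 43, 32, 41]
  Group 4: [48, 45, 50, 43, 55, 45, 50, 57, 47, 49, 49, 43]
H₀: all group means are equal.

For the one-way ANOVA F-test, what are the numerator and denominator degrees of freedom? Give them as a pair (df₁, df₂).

degrees of freedom = [3, 33]

k = 4 groups, N = 37 total
df = (k−1, N−k) = (4−1, 37−4) = (3, 33)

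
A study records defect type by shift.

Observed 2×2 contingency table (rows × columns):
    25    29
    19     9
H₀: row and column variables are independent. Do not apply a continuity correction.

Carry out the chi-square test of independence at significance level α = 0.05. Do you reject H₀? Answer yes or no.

reject H₀: no

Row totals [54, 28], col totals [44, 38], n=82
χ² = (25−28.98)²/28.98 + (29−25.02)²/25.02 + (19−15.02)²/15.02 + (9−12.98)²/12.98 = 3.4472
df = 1
p-value (upper-tail) = 0.06336
At α=0.05: p ≥ α → fail to reject H₀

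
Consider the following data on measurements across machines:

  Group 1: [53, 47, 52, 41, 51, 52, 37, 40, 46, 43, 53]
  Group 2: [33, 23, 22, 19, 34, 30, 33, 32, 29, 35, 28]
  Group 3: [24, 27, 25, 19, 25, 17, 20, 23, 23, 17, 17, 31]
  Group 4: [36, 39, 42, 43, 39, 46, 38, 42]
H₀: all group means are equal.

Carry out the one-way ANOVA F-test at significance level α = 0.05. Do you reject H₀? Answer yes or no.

reject H₀: yes

Group means [46.82, 28.91, 22.33, 40.62], grand mean 33.952
SSB = Σnᵢ(x̄ᵢ−x̄)² = 4076.818; SSW = ΣΣ(x−x̄ᵢ)² = 917.087
MSB = 4076.818/3 = 1358.9392; MSW = 917.087/38 = 24.1339
F = MSB/MSW = 56.3084
df = (3, 38)
p-value (upper-tail) = 0.00000
At α=0.05: p < α → reject H₀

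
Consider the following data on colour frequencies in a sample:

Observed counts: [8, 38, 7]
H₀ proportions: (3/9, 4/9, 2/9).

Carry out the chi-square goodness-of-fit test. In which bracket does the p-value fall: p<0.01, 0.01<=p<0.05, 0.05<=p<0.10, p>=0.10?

p-value bracket: p<0.01

n = 53; E_i = n·p_i = [17.67, 23.56, 11.78]
χ² = (8−17.67)²/17.67 + (38−23.56)²/23.56 + (7−11.78)²/11.78 = 16.0849
df = 2
p-value (upper-tail) = 0.00032
→ bracket: p<0.01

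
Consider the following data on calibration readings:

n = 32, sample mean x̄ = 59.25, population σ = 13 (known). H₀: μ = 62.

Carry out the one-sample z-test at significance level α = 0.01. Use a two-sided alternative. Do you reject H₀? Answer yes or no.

reject H₀: no

SE = σ/√n = 13/√32 = 2.2981
z = (x̄−μ₀)/SE = (59.25−62)/2.2981 = -1.1966
p-value (two-sided) = 0.23145
At α=0.01: p ≥ α → fail to reject H₀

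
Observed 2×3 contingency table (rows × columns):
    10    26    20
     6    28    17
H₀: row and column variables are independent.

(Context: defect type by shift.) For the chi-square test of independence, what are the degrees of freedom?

df = (r−1)(c−1) = (2−1)·(3−1) = 2

degrees of freedom = 2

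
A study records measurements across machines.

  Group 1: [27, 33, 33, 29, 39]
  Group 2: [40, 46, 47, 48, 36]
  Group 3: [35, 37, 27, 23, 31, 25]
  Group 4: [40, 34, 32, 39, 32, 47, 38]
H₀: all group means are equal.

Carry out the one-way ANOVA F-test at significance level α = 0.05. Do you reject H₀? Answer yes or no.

reject H₀: yes

Group means [32.20, 43.40, 29.67, 37.43], grand mean 35.565
SSB = Σnᵢ(x̄ᵢ−x̄)² = 596.605; SSW = ΣΣ(x−x̄ᵢ)² = 521.048
MSB = 596.605/3 = 198.8682; MSW = 521.048/19 = 27.4236
F = MSB/MSW = 7.2517
df = (3, 19)
p-value (upper-tail) = 0.00195
At α=0.05: p < α → reject H₀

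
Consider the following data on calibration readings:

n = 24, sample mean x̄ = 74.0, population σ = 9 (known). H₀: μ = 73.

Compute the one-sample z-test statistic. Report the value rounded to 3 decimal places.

test statistic = 0.544

SE = σ/√n = 9/√24 = 1.8371
z = (x̄−μ₀)/SE = (74.0−73)/1.8371 = 0.5443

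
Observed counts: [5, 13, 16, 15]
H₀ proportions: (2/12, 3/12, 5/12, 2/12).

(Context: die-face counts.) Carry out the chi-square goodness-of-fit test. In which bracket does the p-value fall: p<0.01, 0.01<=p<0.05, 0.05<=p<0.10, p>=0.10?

n = 49; E_i = n·p_i = [8.17, 12.25, 20.42, 8.17]
χ² = (5−8.17)²/8.17 + (13−12.25)²/12.25 + (16−20.42)²/20.42 + (15−8.17)²/8.17 = 7.9469
df = 3
p-value (upper-tail) = 0.04712
→ bracket: 0.01<=p<0.05

p-value bracket: 0.01<=p<0.05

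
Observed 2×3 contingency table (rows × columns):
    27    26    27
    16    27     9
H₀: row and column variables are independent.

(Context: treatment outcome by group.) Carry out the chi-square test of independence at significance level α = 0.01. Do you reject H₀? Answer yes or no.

Row totals [80, 52], col totals [43, 53, 36], n=132
χ² = (27−26.06)²/26.06 + (26−32.12)²/32.12 + (27−21.82)²/21.82 + (16−16.94)²/16.94 + (27−20.88)²/20.88 + (9−14.18)²/14.18 = 6.1711
df = 2
p-value (upper-tail) = 0.04570
At α=0.01: p ≥ α → fail to reject H₀

reject H₀: no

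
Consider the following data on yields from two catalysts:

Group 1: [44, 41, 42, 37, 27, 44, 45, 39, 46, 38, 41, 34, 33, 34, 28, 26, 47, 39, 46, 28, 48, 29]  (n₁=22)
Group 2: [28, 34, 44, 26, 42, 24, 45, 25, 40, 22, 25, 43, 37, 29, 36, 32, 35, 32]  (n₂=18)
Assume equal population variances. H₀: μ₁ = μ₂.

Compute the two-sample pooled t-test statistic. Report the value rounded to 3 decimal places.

x̄₁=38.000, s₁=7.138, n₁=22
x̄₂=33.278, s₂=7.458, n₂=18
s_p² = [21·7.138² + 17·7.458²]/38 = 53.0424
SE = √(s_p²·(1/22+1/18)) = 2.3147
t = (38.000−33.278)/2.3147 = 2.0401
df = 38

test statistic = 2.040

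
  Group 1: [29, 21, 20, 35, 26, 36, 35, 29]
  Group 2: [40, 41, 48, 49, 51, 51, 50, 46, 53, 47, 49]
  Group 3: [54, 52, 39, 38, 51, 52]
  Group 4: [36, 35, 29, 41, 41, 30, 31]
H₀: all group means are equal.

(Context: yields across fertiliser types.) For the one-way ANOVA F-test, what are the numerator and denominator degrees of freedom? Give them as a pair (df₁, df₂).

degrees of freedom = [3, 28]

k = 4 groups, N = 32 total
df = (k−1, N−k) = (4−1, 32−4) = (3, 28)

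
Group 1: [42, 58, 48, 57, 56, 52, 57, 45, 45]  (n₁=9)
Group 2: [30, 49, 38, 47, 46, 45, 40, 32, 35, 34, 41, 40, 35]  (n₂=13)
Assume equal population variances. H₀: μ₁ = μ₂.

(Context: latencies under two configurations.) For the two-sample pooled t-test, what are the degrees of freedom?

degrees of freedom = 20

df = n₁ + n₂ − 2 = 9 + 13 − 2 = 20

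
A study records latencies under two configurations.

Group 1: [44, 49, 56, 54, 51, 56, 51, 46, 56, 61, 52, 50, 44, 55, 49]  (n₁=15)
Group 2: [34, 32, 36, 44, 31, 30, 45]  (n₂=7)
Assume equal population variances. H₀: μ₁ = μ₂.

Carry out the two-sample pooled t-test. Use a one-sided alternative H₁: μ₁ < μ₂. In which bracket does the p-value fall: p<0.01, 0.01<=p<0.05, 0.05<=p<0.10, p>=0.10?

x̄₁=51.600, s₁=4.837, n₁=15
x̄₂=36.000, s₂=6.137, n₂=7
s_p² = [14·4.837² + 6·6.137²]/20 = 27.6800
SE = √(s_p²·(1/15+1/7)) = 2.4082
t = (51.600−36.000)/2.4082 = 6.4778
df = 20
p-value (one-sided, H₁ less) = 1.00000
→ bracket: p>=0.10

p-value bracket: p>=0.10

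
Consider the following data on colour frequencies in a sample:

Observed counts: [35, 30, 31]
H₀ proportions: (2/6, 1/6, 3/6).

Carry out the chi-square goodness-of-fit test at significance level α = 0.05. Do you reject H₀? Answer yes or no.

reject H₀: yes

n = 96; E_i = n·p_i = [32.00, 16.00, 48.00]
χ² = (35−32.00)²/32.00 + (30−16.00)²/16.00 + (31−48.00)²/48.00 = 18.5521
df = 2
p-value (upper-tail) = 0.00009
At α=0.05: p < α → reject H₀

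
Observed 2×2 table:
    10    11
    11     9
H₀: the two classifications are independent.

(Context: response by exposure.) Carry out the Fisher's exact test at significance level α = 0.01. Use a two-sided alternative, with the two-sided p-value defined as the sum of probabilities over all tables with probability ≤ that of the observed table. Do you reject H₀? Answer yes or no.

reject H₀: no

Margins: r₁=21, r₂=20, c₁=21, c₂=20, n=41
p_obs = C(21,10)·C(20,11)/C(41,21); sum pmf over tables with pmf ≤ p_obs
p-value (two-sided) = 0.75786
At α=0.01: p ≥ α → fail to reject H₀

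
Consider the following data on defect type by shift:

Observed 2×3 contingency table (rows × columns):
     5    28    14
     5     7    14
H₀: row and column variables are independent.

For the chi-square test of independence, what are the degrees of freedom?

degrees of freedom = 2

df = (r−1)(c−1) = (2−1)·(3−1) = 2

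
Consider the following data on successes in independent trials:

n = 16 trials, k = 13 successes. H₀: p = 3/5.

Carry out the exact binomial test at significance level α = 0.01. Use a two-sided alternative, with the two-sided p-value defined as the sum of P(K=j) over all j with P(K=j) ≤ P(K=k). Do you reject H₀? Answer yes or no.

reject H₀: no

Exact binomial: n=16, k=13, p₀=3/5=0.6000
P(X=j) = C(n,j)·p₀^j·(1−p₀)^(n−j); p = Σ P(X=j) over j with P(X=j) ≤ P(X=13)
p-value (two-sided) = 0.12347
At α=0.01: p ≥ α → fail to reject H₀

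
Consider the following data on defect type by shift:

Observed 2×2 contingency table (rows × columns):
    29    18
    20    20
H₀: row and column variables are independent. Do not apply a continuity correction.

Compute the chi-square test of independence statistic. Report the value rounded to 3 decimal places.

test statistic = 1.203

Row totals [47, 40], col totals [49, 38], n=87
χ² = (29−26.47)²/26.47 + (18−20.53)²/20.53 + (20−22.53)²/22.53 + (20−17.47)²/17.47 = 1.2029
df = 1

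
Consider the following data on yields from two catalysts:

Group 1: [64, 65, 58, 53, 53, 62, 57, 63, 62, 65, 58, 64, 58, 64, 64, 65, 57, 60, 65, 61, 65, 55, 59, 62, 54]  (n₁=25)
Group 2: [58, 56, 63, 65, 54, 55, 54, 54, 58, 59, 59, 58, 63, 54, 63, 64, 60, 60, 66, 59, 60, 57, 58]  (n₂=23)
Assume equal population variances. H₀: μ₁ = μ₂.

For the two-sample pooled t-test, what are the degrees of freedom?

degrees of freedom = 46

df = n₁ + n₂ − 2 = 25 + 23 − 2 = 46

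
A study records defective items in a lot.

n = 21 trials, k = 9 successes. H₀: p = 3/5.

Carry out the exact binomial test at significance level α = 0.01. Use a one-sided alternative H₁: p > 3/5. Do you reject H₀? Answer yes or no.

reject H₀: no

Exact binomial: n=21, k=9, p₀=3/5=0.6000
P(X≥9) from Σ C(n,i)·p₀^i·(1−p₀)^(n−i)
p-value (one-sided, H₁ greater) = 0.96477
At α=0.01: p ≥ α → fail to reject H₀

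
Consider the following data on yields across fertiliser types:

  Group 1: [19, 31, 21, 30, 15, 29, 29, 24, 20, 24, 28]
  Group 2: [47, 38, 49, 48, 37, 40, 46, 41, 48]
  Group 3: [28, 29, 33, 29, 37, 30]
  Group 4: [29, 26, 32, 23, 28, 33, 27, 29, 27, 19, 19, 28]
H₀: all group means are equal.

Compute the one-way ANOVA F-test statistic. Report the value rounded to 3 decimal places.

Group means [24.55, 43.78, 31.00, 26.67], grand mean 30.789
SSB = Σnᵢ(x̄ᵢ−x̄)² = 2151.366; SSW = ΣΣ(x−x̄ᵢ)² = 730.949
MSB = 2151.366/3 = 717.1221; MSW = 730.949/34 = 21.4985
F = MSB/MSW = 33.3568
df = (3, 34)

test statistic = 33.357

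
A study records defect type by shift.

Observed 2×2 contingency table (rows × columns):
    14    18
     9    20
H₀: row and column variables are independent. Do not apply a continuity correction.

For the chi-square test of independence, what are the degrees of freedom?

df = (r−1)(c−1) = (2−1)·(2−1) = 1

degrees of freedom = 1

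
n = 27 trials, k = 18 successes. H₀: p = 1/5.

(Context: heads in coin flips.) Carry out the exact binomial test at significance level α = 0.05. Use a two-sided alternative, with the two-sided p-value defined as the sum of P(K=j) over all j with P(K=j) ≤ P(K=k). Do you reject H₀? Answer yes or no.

reject H₀: yes

Exact binomial: n=27, k=18, p₀=1/5=0.2000
P(X=j) = C(n,j)·p₀^j·(1−p₀)^(n−j); p = Σ P(X=j) over j with P(X=j) ≤ P(X=18)
p-value (two-sided) = 0.00000
At α=0.05: p < α → reject H₀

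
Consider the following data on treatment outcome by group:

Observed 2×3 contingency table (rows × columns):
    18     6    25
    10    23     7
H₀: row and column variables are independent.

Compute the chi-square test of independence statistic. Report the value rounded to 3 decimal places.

Row totals [49, 40], col totals [28, 29, 32], n=89
χ² = (18−15.42)²/15.42 + (6−15.97)²/15.97 + (25−17.62)²/17.62 + (10−12.58)²/12.58 + (23−13.03)²/13.03 + (7−14.38)²/14.38 = 21.6879
df = 2

test statistic = 21.688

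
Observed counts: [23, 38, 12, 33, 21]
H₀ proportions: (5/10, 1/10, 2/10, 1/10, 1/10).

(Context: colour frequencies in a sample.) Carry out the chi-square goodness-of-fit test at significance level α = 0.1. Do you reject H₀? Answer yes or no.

n = 127; E_i = n·p_i = [63.50, 12.70, 25.40, 12.70, 12.70]
χ² = (23−63.50)²/63.50 + (38−12.70)²/12.70 + (12−25.40)²/25.40 + (33−12.70)²/12.70 + (21−12.70)²/12.70 = 121.1732
df = 4
p-value (upper-tail) = 0.00000
At α=0.1: p < α → reject H₀

reject H₀: yes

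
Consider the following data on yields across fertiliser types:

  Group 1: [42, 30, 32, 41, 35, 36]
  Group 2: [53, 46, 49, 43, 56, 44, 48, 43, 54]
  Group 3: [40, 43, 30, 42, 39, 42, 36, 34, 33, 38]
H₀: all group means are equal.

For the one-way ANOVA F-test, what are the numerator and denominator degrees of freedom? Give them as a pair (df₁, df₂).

degrees of freedom = [2, 22]

k = 3 groups, N = 25 total
df = (k−1, N−k) = (3−1, 25−3) = (2, 22)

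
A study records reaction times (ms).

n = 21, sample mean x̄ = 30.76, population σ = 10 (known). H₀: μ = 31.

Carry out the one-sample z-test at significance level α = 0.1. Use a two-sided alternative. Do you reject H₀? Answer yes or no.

SE = σ/√n = 10/√21 = 2.1822
z = (x̄−μ₀)/SE = (30.76−31)/2.1822 = -0.1100
p-value (two-sided) = 0.91242
At α=0.1: p ≥ α → fail to reject H₀

reject H₀: no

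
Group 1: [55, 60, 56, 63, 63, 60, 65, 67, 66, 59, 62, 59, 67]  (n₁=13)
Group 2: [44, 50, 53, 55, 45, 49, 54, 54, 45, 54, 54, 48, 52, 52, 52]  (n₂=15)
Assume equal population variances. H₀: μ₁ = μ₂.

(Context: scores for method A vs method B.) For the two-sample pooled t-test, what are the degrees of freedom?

df = n₁ + n₂ − 2 = 13 + 15 − 2 = 26

degrees of freedom = 26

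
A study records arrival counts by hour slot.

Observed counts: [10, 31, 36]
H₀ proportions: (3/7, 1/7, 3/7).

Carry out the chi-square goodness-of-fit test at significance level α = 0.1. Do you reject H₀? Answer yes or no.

n = 77; E_i = n·p_i = [33.00, 11.00, 33.00]
χ² = (10−33.00)²/33.00 + (31−11.00)²/11.00 + (36−33.00)²/33.00 = 52.6667
df = 2
p-value (upper-tail) = 0.00000
At α=0.1: p < α → reject H₀

reject H₀: yes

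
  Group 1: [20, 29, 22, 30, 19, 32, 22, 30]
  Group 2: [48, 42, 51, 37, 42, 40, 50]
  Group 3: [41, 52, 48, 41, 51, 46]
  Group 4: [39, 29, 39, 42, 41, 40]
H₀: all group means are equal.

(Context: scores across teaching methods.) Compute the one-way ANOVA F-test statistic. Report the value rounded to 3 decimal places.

Group means [25.50, 44.29, 46.50, 38.33], grand mean 37.889
SSB = Σnᵢ(x̄ᵢ−x̄)² = 1960.405; SSW = ΣΣ(x−x̄ᵢ)² = 590.262
MSB = 1960.405/3 = 653.4683; MSW = 590.262/23 = 25.6636
F = MSB/MSW = 25.4629
df = (3, 23)

test statistic = 25.463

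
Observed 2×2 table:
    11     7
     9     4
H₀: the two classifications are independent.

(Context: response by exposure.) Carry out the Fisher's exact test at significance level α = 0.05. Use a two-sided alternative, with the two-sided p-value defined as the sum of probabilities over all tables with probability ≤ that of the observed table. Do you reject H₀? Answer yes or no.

reject H₀: no

Margins: r₁=18, r₂=13, c₁=20, c₂=11, n=31
p_obs = C(18,11)·C(13,9)/C(31,20); sum pmf over tables with pmf ≤ p_obs
p-value (two-sided) = 0.71783
At α=0.05: p ≥ α → fail to reject H₀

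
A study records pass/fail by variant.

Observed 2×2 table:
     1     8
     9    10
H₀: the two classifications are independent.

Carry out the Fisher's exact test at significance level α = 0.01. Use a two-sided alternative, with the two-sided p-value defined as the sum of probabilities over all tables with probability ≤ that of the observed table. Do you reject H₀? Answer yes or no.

Margins: r₁=9, r₂=19, c₁=10, c₂=18, n=28
p_obs = C(9,1)·C(19,9)/C(28,10); sum pmf over tables with pmf ≤ p_obs
p-value (two-sided) = 0.09798
At α=0.01: p ≥ α → fail to reject H₀

reject H₀: no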